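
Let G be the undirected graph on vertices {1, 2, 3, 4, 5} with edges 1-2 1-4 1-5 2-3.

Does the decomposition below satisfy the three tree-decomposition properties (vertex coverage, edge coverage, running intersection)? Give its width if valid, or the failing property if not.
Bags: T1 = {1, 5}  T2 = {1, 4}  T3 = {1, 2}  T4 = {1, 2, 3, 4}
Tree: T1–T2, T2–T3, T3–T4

A tree decomposition must satisfy three properties: every vertex lies in some bag; for every edge, both endpoints lie together in some bag; and for every vertex, the bags containing it form a connected subtree. Here bags containing vertex 4 are not connected in the tree, so the decomposition is invalid.

No — bags containing vertex 4 are not connected in the tree.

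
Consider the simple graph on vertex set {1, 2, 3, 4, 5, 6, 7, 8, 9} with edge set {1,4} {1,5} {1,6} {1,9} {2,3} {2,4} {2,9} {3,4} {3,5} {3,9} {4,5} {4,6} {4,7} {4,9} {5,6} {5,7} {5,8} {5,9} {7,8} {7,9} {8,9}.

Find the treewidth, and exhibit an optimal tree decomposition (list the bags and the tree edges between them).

Each bag holds 4 vertices, so the decomposition has width 3, which upper-bounds the treewidth. On the other hand G contains the 4-clique {5, 7, 8, 9}. A clique must lie in a single bag of any decomposition, so no decomposition can have width below 3. Therefore the treewidth is 3.

Treewidth 3.
One such decomposition:
Bags: B1 = {4, 5, 7, 9}  B2 = {1, 4, 5, 9}  B3 = {1, 4, 5, 6}  B4 = {3, 4, 5, 9}  B5 = {2, 3, 4, 9}  B6 = {5, 7, 8, 9}
Tree: B1–B2, B2–B3, B1–B4, B4–B5, B1–B6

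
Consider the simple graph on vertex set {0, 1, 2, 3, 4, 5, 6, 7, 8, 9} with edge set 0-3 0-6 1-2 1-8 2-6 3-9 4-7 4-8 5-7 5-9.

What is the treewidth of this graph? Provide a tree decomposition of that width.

Treewidth 2.
One optimal decomposition is:
Bags: B1 = {0, 3, 9}  B2 = {0, 6, 9}  B3 = {2, 6, 9}  B4 = {1, 2, 9}  B5 = {1, 8, 9}  B6 = {4, 8, 9}  B7 = {4, 7, 9}  B8 = {5, 7, 9}
Tree: B1–B2, B2–B3, B3–B4, B4–B5, B5–B6, B6–B7, B7–B8

The largest bag has 3 vertices, giving width 2; this decomposition certifies tw(G) ≤ 2. Since 9–3–0–6–2–1–8–4–7–5–9 is a cycle in G, G is not acyclic. Forests are exactly the graphs of treewidth ≤ 1, so tw(G) ≥ 2. The upper and lower bounds meet at 2, so that is the treewidth.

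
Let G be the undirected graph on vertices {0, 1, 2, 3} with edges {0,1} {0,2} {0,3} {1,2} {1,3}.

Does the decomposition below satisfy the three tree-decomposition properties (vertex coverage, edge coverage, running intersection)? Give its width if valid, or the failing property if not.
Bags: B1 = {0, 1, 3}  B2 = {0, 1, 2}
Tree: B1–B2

Every vertex of G appears in some bag (union = {0, 1, 2, 3}); every edge is covered by a bag; and for each vertex v the set of bags containing v is connected in the bag tree. The decomposition is therefore valid. The largest bag has 3 vertices, so the width is 2.

Yes; width 2.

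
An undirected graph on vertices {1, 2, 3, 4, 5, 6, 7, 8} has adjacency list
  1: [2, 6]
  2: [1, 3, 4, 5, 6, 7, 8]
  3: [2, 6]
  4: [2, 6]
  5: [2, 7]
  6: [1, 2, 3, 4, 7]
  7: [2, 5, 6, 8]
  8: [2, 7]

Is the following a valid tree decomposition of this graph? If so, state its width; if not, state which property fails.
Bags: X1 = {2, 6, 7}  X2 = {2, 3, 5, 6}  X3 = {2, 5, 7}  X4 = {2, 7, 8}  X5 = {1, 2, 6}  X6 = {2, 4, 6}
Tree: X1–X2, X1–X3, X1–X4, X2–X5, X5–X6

A tree decomposition must satisfy three properties: every vertex lies in some bag; for every edge, both endpoints lie together in some bag; and for every vertex, the bags containing it form a connected subtree. Here bags containing vertex 5 are not connected in the tree, so the decomposition is invalid.

No — bags containing vertex 5 are not connected in the tree.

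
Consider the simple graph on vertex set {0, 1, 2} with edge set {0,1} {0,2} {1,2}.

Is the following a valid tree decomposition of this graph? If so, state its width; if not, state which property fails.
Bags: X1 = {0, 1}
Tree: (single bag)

A tree decomposition must satisfy three properties: every vertex lies in some bag; for every edge, both endpoints lie together in some bag; and for every vertex, the bags containing it form a connected subtree. Here vertex 2 appears in no bag, so the decomposition is invalid.

No — vertex 2 appears in no bag.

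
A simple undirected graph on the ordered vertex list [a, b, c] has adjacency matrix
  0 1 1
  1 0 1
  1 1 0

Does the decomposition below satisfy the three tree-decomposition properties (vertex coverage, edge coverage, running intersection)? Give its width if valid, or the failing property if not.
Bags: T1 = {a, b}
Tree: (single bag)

A tree decomposition must satisfy three properties: every vertex lies in some bag; for every edge, both endpoints lie together in some bag; and for every vertex, the bags containing it form a connected subtree. Here vertex c appears in no bag, so the decomposition is invalid.

No — vertex c appears in no bag.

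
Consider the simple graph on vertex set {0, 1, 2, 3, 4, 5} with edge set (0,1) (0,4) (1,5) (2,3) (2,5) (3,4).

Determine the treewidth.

A width-2 tree decomposition is:
Bags: B1 = {2, 3, 4}  B2 = {0, 2, 4}  B3 = {0, 1, 2}  B4 = {1, 2, 5}
Tree: B1–B2, B2–B3, B3–B4
The largest bag has 3 vertices, giving width 2; this decomposition certifies tw(G) ≤ 2. For the lower bound, G contains the cycle 2–3–4–0–1–5–2, so G is not a forest; only forests have treewidth ≤ 1, hence tw(G) ≥ 2. The upper and lower bounds meet at 2, so that is the treewidth.

2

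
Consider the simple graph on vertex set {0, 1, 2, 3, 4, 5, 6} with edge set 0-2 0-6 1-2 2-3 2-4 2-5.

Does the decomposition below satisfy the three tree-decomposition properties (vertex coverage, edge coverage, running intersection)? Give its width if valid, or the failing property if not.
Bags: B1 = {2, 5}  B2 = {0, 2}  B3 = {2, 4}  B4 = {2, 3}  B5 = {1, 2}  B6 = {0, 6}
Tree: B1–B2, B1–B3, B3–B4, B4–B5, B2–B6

Yes; width 1.

Every vertex of G appears in some bag (union = {0, 1, 2, 3, 4, 5, 6}); every edge is covered by a bag; and for each vertex v the set of bags containing v is connected in the bag tree. The decomposition is therefore valid. The largest bag has 2 vertices, so the width is 1.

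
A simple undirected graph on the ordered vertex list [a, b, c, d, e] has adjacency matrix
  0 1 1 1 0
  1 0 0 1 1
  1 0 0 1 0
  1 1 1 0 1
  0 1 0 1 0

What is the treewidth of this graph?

A width-2 tree decomposition is:
Bags: B1 = {a, c, d}  B2 = {a, b, d}  B3 = {b, d, e}
Tree: B1–B2, B2–B3
Every bag has size at most 3, so the width is 3 − 1 = 2 and tw(G) ≤ 2. For the lower bound, the 3 vertices {b, d, e} are pairwise adjacent, and any tree decomposition puts a clique entirely inside one bag — forcing width ≥ 2. The upper and lower bounds meet at 2, so that is the treewidth.

2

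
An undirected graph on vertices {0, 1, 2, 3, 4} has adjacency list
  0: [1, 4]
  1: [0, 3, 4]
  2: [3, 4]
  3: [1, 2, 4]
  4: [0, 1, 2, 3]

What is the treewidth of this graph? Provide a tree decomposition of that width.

Treewidth 2.
Bags: B1 = {1, 3, 4}  B2 = {2, 3, 4}  B3 = {0, 1, 4}
Tree: B1–B2, B1–B3

Each bag holds 3 vertices, so the decomposition has width 2, which upper-bounds the treewidth. For the lower bound, the 3 vertices {0, 1, 4} are pairwise adjacent, and any tree decomposition puts a clique entirely inside one bag — forcing width ≥ 2. Therefore the treewidth is 2.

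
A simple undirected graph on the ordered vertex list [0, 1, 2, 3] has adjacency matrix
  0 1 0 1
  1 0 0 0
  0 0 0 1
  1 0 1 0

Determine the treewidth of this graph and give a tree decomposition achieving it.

Treewidth 1.
Bags: B1 = {0, 3}  B2 = {0, 1}  B3 = {2, 3}
Tree: B1–B2, B1–B3

Every bag has size at most 2, so the width is 2 − 1 = 1 and tw(G) ≤ 1. Any graph with an edge has treewidth ≥ 1, and G has the edge 3–0. Therefore the treewidth is 1.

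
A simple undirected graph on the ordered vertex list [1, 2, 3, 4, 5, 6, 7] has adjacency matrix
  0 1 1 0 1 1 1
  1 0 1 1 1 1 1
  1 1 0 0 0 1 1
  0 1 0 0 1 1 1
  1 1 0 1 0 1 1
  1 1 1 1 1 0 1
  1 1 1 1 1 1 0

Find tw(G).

A width-4 tree decomposition is:
Bags: B1 = {1, 2, 5, 6, 7}  B2 = {1, 2, 3, 6, 7}  B3 = {2, 4, 5, 6, 7}
Tree: B1–B2, B1–B3
The largest bag has 5 vertices, giving width 4; this decomposition certifies tw(G) ≤ 4. Conversely, {1, 2, 3, 6, 7} is a clique of size 5, and the vertices of any clique must share a bag in every tree decomposition; so some bag has ≥ 5 vertices and tw(G) ≥ 4. Combining the bounds, tw(G) = 4.

4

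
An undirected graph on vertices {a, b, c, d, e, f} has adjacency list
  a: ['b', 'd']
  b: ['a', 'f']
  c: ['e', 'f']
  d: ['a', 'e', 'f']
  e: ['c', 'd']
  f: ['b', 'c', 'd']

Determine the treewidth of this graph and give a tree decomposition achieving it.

Treewidth 2.
Bags: B1 = {c, e, f}  B2 = {d, e, f}  B3 = {b, d, f}  B4 = {a, b, d}
Tree: B1–B2, B2–B3, B3–B4

Each bag holds 3 vertices, so the decomposition has width 2, which upper-bounds the treewidth. Since c–e–d–f–c is a cycle in G, G is not acyclic. Forests are exactly the graphs of treewidth ≤ 1, so tw(G) ≥ 2. Therefore the treewidth is 2.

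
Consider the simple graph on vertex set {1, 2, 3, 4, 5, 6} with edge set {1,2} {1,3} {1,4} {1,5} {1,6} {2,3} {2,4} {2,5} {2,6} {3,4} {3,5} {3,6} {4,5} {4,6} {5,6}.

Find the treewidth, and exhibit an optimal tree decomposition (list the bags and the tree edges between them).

Treewidth 5.
One such decomposition:
Bags: B1 = {1, 2, 3, 4, 5, 6}
Tree: (single bag)

A single bag containing all 6 vertices is trivially a valid decomposition of width 5. For the lower bound, the 6 vertices {1, 2, 3, 4, 5, 6} are pairwise adjacent, and any tree decomposition puts a clique entirely inside one bag — forcing width ≥ 5. Combining the bounds, tw(G) = 5.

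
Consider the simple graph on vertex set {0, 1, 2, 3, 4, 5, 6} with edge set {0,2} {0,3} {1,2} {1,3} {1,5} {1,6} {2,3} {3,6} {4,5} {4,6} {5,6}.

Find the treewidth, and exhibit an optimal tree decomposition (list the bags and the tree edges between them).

Every bag has size at most 3, so the width is 3 − 1 = 2 and tw(G) ≤ 2. For the lower bound, the 3 vertices {0, 2, 3} are pairwise adjacent, and any tree decomposition puts a clique entirely inside one bag — forcing width ≥ 2. Combining the bounds, tw(G) = 2.

Treewidth 2.
One optimal decomposition is:
Bags: B1 = {1, 3, 6}  B2 = {1, 5, 6}  B3 = {1, 2, 3}  B4 = {4, 5, 6}  B5 = {0, 2, 3}
Tree: B1–B2, B1–B3, B2–B4, B3–B5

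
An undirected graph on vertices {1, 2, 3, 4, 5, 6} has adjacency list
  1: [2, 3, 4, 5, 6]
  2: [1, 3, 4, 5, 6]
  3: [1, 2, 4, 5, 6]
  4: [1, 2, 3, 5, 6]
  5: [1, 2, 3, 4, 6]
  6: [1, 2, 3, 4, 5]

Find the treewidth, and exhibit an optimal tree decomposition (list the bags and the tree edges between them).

A single bag containing all 6 vertices is trivially a valid decomposition of width 5. On the other hand G contains the 6-clique {1, 2, 3, 4, 5, 6}. A clique must lie in a single bag of any decomposition, so no decomposition can have width below 5. Therefore the treewidth is 5.

Treewidth 5.
One such decomposition:
Bags: B1 = {1, 2, 3, 4, 5, 6}
Tree: (single bag)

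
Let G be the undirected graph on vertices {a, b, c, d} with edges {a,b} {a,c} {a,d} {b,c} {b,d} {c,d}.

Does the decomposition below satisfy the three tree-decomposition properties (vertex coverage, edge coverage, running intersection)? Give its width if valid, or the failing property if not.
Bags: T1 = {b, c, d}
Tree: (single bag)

No — vertex a appears in no bag.

A tree decomposition must satisfy three properties: every vertex lies in some bag; for every edge, both endpoints lie together in some bag; and for every vertex, the bags containing it form a connected subtree. Here vertex a appears in no bag, so the decomposition is invalid.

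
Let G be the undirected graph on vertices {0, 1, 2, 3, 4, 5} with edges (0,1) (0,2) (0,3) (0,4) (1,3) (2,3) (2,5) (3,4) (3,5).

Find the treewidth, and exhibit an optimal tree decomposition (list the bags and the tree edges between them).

Treewidth 2.
One optimal decomposition is:
Bags: B1 = {0, 1, 3}  B2 = {0, 2, 3}  B3 = {2, 3, 5}  B4 = {0, 3, 4}
Tree: B1–B2, B2–B3, B1–B4

Every bag has size at most 3, so the width is 3 − 1 = 2 and tw(G) ≤ 2. For the lower bound, the 3 vertices {0, 1, 3} are pairwise adjacent, and any tree decomposition puts a clique entirely inside one bag — forcing width ≥ 2. Hence tw(G) = 2 exactly.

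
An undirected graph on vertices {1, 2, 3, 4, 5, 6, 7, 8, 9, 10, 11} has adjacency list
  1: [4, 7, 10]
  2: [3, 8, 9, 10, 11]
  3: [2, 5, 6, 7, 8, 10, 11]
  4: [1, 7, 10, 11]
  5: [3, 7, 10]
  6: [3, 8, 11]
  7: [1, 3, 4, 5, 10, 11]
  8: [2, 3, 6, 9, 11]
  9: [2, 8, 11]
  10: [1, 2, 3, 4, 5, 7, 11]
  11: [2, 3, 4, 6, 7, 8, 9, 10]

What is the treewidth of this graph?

3

A width-3 tree decomposition is:
Bags: B1 = {1, 4, 7, 10}  B2 = {4, 7, 10, 11}  B3 = {3, 7, 10, 11}  B4 = {2, 3, 10, 11}  B5 = {2, 3, 8, 11}  B6 = {3, 6, 8, 11}  B7 = {3, 5, 7, 10}  B8 = {2, 8, 9, 11}
Tree: B1–B2, B2–B3, B3–B4, B4–B5, B5–B6, B3–B7, B5–B8
Each bag holds 4 vertices, so the decomposition has width 3, which upper-bounds the treewidth. For the lower bound, the 4 vertices {1, 4, 7, 10} are pairwise adjacent, and any tree decomposition puts a clique entirely inside one bag — forcing width ≥ 3. Hence tw(G) = 3 exactly.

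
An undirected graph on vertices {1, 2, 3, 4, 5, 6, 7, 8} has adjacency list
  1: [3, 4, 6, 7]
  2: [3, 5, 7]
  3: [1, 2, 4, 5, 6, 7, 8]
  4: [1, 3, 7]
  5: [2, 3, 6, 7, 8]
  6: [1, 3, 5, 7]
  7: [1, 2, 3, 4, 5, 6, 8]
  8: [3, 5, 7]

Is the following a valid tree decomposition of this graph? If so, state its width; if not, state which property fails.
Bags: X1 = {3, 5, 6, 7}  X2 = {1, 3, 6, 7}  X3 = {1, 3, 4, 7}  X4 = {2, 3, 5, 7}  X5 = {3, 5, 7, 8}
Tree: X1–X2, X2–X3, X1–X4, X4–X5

Checking the three conditions: (i) the bags cover all of {1, 2, 3, 4, 5, 6, 7, 8}; (ii) for each edge, some bag contains both endpoints; (iii) the bags containing any fixed vertex form a subtree. All hold, so the decomposition is valid with width 4 − 1 = 3.

Yes; width 3.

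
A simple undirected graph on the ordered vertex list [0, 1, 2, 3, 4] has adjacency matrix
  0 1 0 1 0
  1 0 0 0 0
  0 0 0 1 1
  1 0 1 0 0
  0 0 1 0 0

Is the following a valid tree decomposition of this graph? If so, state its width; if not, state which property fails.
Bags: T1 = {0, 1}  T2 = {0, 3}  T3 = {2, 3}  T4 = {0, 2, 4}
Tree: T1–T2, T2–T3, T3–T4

A tree decomposition must satisfy three properties: every vertex lies in some bag; for every edge, both endpoints lie together in some bag; and for every vertex, the bags containing it form a connected subtree. Here bags containing vertex 0 are not connected in the tree, so the decomposition is invalid.

No — bags containing vertex 0 are not connected in the tree.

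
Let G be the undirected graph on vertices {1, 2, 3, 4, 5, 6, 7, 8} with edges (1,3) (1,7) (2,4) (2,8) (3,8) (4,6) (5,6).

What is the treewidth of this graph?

1

A width-1 tree decomposition is:
Bags: B1 = {1, 7}  B2 = {1, 3}  B3 = {3, 8}  B4 = {2, 8}  B5 = {2, 4}  B6 = {4, 6}  B7 = {5, 6}
Tree: B1–B2, B2–B3, B3–B4, B4–B5, B5–B6, B6–B7
Each bag holds 2 vertices, so the decomposition has width 1, which upper-bounds the treewidth. Any graph with an edge has treewidth ≥ 1, and G has the edge 7–1. The upper and lower bounds meet at 1, so that is the treewidth.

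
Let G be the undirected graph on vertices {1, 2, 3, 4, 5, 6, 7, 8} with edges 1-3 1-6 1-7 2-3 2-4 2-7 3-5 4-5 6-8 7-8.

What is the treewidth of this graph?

2

A width-2 tree decomposition is:
Bags: B1 = {2, 4, 5}  B2 = {2, 3, 5}  B3 = {2, 3, 7}  B4 = {1, 3, 7}  B5 = {1, 7, 8}  B6 = {1, 6, 8}
Tree: B1–B2, B2–B3, B3–B4, B4–B5, B5–B6
The largest bag has 3 vertices, giving width 2; this decomposition certifies tw(G) ≤ 2. The edges 4–5–3–2–4 form a cycle, so G is not a tree and its treewidth is at least 2. Combining the bounds, tw(G) = 2.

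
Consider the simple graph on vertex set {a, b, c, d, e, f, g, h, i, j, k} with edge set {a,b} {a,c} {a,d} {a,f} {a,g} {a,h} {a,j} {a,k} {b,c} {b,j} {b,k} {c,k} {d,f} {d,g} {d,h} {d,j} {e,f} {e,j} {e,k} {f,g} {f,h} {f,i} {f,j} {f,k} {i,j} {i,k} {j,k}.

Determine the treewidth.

3

A width-3 tree decomposition is:
Bags: B1 = {a, f, j, k}  B2 = {a, b, j, k}  B3 = {a, d, f, j}  B4 = {a, d, f, g}  B5 = {a, b, c, k}  B6 = {f, i, j, k}  B7 = {a, d, f, h}  B8 = {e, f, j, k}
Tree: B1–B2, B1–B3, B3–B4, B2–B5, B1–B6, B3–B7, B6–B8
Every bag has size at most 4, so the width is 4 − 1 = 3 and tw(G) ≤ 3. For the lower bound, the 4 vertices {a, b, c, k} are pairwise adjacent, and any tree decomposition puts a clique entirely inside one bag — forcing width ≥ 3. Hence tw(G) = 3 exactly.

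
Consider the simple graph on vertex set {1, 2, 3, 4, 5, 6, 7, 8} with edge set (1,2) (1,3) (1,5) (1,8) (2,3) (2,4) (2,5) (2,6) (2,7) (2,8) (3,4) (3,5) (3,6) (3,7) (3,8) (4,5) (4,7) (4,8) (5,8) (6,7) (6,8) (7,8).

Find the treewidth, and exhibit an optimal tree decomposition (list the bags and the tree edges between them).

The largest bag has 5 vertices, giving width 4; this decomposition certifies tw(G) ≤ 4. For the lower bound, the 5 vertices {1, 2, 3, 5, 8} are pairwise adjacent, and any tree decomposition puts a clique entirely inside one bag — forcing width ≥ 4. Hence tw(G) = 4 exactly.

Treewidth 4.
One optimal decomposition is:
Bags: B1 = {2, 3, 4, 7, 8}  B2 = {2, 3, 4, 5, 8}  B3 = {1, 2, 3, 5, 8}  B4 = {2, 3, 6, 7, 8}
Tree: B1–B2, B2–B3, B1–B4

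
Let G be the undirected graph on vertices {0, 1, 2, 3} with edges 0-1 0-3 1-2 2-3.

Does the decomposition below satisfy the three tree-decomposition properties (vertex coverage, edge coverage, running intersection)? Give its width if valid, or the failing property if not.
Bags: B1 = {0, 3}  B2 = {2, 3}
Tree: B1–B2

A tree decomposition must satisfy three properties: every vertex lies in some bag; for every edge, both endpoints lie together in some bag; and for every vertex, the bags containing it form a connected subtree. Here vertex 1 appears in no bag, so the decomposition is invalid.

No — vertex 1 appears in no bag.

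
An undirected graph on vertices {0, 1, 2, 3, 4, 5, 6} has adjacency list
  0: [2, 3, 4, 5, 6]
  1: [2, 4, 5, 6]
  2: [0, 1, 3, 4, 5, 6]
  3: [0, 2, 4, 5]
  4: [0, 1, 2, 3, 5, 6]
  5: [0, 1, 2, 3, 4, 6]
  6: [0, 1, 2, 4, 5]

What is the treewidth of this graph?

4

A width-4 tree decomposition is:
Bags: B1 = {0, 2, 3, 4, 5}  B2 = {0, 2, 4, 5, 6}  B3 = {1, 2, 4, 5, 6}
Tree: B1–B2, B2–B3
The largest bag has 5 vertices, giving width 4; this decomposition certifies tw(G) ≤ 4. On the other hand G contains the 5-clique {0, 2, 3, 4, 5}. A clique must lie in a single bag of any decomposition, so no decomposition can have width below 4. The upper and lower bounds meet at 4, so that is the treewidth.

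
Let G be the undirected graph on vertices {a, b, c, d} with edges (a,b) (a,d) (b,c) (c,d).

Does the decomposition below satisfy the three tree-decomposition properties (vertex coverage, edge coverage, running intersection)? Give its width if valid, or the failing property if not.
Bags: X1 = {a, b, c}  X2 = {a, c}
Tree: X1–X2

No — vertex d appears in no bag.

A tree decomposition must satisfy three properties: every vertex lies in some bag; for every edge, both endpoints lie together in some bag; and for every vertex, the bags containing it form a connected subtree. Here vertex d appears in no bag, so the decomposition is invalid.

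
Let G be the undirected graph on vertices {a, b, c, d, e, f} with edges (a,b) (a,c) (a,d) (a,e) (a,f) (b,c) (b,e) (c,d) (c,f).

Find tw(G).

2

A width-2 tree decomposition is:
Bags: B1 = {a, b, c}  B2 = {a, c, d}  B3 = {a, c, f}  B4 = {a, b, e}
Tree: B1–B2, B1–B3, B1–B4
Each bag holds 3 vertices, so the decomposition has width 2, which upper-bounds the treewidth. Conversely, {a, b, e} is a clique of size 3, and the vertices of any clique must share a bag in every tree decomposition; so some bag has ≥ 3 vertices and tw(G) ≥ 2. Therefore the treewidth is 2.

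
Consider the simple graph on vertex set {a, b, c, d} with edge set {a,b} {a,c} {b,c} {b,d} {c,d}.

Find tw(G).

A width-2 tree decomposition is:
Bags: B1 = {b, c, d}  B2 = {a, b, c}
Tree: B1–B2
Every bag has size at most 3, so the width is 3 − 1 = 2 and tw(G) ≤ 2. Conversely, {b, c, d} is a clique of size 3, and the vertices of any clique must share a bag in every tree decomposition; so some bag has ≥ 3 vertices and tw(G) ≥ 2. Hence tw(G) = 2 exactly.

2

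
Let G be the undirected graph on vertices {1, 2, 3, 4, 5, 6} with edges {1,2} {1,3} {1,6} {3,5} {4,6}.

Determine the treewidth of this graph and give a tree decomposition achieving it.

Treewidth 1.
One optimal decomposition is:
Bags: B1 = {4, 6}  B2 = {1, 6}  B3 = {1, 3}  B4 = {3, 5}  B5 = {1, 2}
Tree: B1–B2, B2–B3, B3–B4, B3–B5

The largest bag has 2 vertices, giving width 1; this decomposition certifies tw(G) ≤ 1. Any graph with an edge has treewidth ≥ 1, and G has the edge 6–4. Hence tw(G) = 1 exactly.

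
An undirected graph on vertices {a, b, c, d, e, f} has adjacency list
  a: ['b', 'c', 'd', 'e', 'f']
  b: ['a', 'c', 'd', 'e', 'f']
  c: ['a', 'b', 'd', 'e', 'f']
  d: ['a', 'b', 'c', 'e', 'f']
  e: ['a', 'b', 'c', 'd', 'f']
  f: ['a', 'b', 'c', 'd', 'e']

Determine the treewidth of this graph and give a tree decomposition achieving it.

A single bag containing all 6 vertices is trivially a valid decomposition of width 5. Conversely, {a, b, c, d, e, f} is a clique of size 6, and the vertices of any clique must share a bag in every tree decomposition; so some bag has ≥ 6 vertices and tw(G) ≥ 5. Hence tw(G) = 5 exactly.

Treewidth 5.
One such decomposition:
Bags: B1 = {a, b, c, d, e, f}
Tree: (single bag)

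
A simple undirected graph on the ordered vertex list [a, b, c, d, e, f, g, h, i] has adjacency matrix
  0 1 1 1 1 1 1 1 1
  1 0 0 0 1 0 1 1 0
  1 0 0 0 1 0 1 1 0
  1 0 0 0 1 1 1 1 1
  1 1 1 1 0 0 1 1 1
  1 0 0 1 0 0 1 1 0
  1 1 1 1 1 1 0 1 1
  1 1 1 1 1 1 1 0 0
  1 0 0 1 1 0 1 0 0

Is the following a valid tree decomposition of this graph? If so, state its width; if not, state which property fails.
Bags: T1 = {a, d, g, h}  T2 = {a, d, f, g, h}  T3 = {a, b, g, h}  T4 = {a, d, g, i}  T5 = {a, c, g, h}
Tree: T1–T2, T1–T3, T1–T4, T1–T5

A tree decomposition must satisfy three properties: every vertex lies in some bag; for every edge, both endpoints lie together in some bag; and for every vertex, the bags containing it form a connected subtree. Here vertex e appears in no bag, so the decomposition is invalid.

No — vertex e appears in no bag.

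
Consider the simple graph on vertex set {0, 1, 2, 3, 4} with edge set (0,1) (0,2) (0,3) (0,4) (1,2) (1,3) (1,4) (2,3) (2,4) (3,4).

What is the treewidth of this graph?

A width-4 tree decomposition is:
Bags: B1 = {0, 1, 2, 3, 4}
Tree: (single bag)
With just one bag of size 5, the width is 5 − 1 = 4, so tw(G) ≤ 4. For the lower bound, the 5 vertices {0, 1, 2, 3, 4} are pairwise adjacent, and any tree decomposition puts a clique entirely inside one bag — forcing width ≥ 4. Hence tw(G) = 4 exactly.

4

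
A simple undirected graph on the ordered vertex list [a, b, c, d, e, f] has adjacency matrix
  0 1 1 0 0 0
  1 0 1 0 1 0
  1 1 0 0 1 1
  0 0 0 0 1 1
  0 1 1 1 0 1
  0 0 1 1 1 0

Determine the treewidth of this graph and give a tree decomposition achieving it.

Treewidth 2.
One such decomposition:
Bags: B1 = {b, c, e}  B2 = {c, e, f}  B3 = {d, e, f}  B4 = {a, b, c}
Tree: B1–B2, B2–B3, B1–B4

Every bag has size at most 3, so the width is 3 − 1 = 2 and tw(G) ≤ 2. Conversely, {d, e, f} is a clique of size 3, and the vertices of any clique must share a bag in every tree decomposition; so some bag has ≥ 3 vertices and tw(G) ≥ 2. Therefore the treewidth is 2.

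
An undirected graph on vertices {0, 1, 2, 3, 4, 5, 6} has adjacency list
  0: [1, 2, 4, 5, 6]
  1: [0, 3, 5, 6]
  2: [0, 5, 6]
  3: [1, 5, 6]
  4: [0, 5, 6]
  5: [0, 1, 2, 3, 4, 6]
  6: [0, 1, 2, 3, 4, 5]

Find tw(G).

3

A width-3 tree decomposition is:
Bags: B1 = {0, 2, 5, 6}  B2 = {0, 1, 5, 6}  B3 = {1, 3, 5, 6}  B4 = {0, 4, 5, 6}
Tree: B1–B2, B2–B3, B2–B4
The largest bag has 4 vertices, giving width 3; this decomposition certifies tw(G) ≤ 3. On the other hand G contains the 4-clique {0, 1, 5, 6}. A clique must lie in a single bag of any decomposition, so no decomposition can have width below 3. The upper and lower bounds meet at 3, so that is the treewidth.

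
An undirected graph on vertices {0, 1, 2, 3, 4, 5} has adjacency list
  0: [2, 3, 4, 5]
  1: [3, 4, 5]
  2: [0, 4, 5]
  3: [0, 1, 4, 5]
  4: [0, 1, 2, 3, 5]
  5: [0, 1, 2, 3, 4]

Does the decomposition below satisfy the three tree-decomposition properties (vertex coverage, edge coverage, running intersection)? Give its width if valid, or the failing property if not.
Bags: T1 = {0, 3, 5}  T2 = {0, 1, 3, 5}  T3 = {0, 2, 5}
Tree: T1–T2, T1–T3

No — vertex 4 appears in no bag.

A tree decomposition must satisfy three properties: every vertex lies in some bag; for every edge, both endpoints lie together in some bag; and for every vertex, the bags containing it form a connected subtree. Here vertex 4 appears in no bag, so the decomposition is invalid.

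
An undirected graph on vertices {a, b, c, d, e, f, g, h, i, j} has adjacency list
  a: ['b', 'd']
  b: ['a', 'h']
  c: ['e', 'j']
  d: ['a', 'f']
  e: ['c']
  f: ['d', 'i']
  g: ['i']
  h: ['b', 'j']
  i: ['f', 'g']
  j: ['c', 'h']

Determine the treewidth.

A width-1 tree decomposition is:
Bags: B1 = {c, e}  B2 = {c, j}  B3 = {h, j}  B4 = {b, h}  B5 = {a, b}  B6 = {a, d}  B7 = {d, f}  B8 = {f, i}  B9 = {g, i}
Tree: B1–B2, B2–B3, B3–B4, B4–B5, B5–B6, B6–B7, B7–B8, B8–B9
Each bag holds 2 vertices, so the decomposition has width 1, which upper-bounds the treewidth. G has an edge, so its treewidth is at least 1. Therefore the treewidth is 1.

1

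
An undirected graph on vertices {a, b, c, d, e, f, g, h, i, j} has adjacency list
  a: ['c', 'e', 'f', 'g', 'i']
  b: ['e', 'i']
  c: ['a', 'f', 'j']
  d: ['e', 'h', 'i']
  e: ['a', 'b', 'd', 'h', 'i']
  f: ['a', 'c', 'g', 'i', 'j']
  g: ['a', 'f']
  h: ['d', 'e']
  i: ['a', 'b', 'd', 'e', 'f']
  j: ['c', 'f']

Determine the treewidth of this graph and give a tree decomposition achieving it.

Every bag has size at most 3, so the width is 3 − 1 = 2 and tw(G) ≤ 2. Conversely, {d, e, h} is a clique of size 3, and the vertices of any clique must share a bag in every tree decomposition; so some bag has ≥ 3 vertices and tw(G) ≥ 2. Hence tw(G) = 2 exactly.

Treewidth 2.
Bags: B1 = {d, e, i}  B2 = {a, e, i}  B3 = {a, f, i}  B4 = {b, e, i}  B5 = {a, c, f}  B6 = {c, f, j}  B7 = {d, e, h}  B8 = {a, f, g}
Tree: B1–B2, B2–B3, B1–B4, B3–B5, B5–B6, B1–B7, B3–B8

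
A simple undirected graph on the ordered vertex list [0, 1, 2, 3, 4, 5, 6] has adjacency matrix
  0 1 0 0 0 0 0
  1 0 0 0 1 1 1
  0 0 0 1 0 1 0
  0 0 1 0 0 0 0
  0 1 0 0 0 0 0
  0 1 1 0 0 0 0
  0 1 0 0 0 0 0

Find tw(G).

A width-1 tree decomposition is:
Bags: B1 = {1, 5}  B2 = {2, 5}  B3 = {2, 3}  B4 = {0, 1}  B5 = {1, 4}  B6 = {1, 6}
Tree: B1–B2, B2–B3, B1–B4, B1–B5, B1–B6
Each bag holds 2 vertices, so the decomposition has width 1, which upper-bounds the treewidth. Any graph with an edge has treewidth ≥ 1, and G has the edge 1–5. Combining the bounds, tw(G) = 1.

1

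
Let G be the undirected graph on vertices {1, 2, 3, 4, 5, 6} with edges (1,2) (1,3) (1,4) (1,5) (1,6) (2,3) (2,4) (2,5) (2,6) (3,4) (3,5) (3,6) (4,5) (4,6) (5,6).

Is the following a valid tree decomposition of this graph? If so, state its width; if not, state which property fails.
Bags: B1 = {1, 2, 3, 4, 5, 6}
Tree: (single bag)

Every vertex of G appears in some bag (union = {1, 2, 3, 4, 5, 6}); every edge is covered by a bag; and for each vertex v the set of bags containing v is connected in the bag tree. The decomposition is therefore valid. The largest bag has 6 vertices, so the width is 5.

Yes; width 5.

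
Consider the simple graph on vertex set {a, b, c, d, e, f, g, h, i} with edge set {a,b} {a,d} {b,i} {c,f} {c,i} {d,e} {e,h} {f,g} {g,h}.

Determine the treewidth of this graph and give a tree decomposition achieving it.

Treewidth 2.
Bags: B1 = {d, e, h}  B2 = {a, d, h}  B3 = {a, b, h}  B4 = {b, h, i}  B5 = {c, h, i}  B6 = {c, f, h}  B7 = {f, g, h}
Tree: B1–B2, B2–B3, B3–B4, B4–B5, B5–B6, B6–B7

Every bag has size at most 3, so the width is 3 − 1 = 2 and tw(G) ≤ 2. Since h–e–d–a–b–i–c–f–g–h is a cycle in G, G is not acyclic. Forests are exactly the graphs of treewidth ≤ 1, so tw(G) ≥ 2. Combining the bounds, tw(G) = 2.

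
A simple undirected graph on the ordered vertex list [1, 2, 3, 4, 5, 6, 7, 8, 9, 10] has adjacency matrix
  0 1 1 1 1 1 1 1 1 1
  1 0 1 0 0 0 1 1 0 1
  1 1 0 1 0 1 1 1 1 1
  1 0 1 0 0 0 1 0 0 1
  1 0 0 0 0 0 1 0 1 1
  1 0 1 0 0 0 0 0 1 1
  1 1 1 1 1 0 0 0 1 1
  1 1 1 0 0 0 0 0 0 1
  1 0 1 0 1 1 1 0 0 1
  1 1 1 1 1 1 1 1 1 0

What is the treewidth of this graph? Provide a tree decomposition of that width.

Treewidth 4.
One optimal decomposition is:
Bags: B1 = {1, 3, 7, 9, 10}  B2 = {1, 3, 6, 9, 10}  B3 = {1, 3, 4, 7, 10}  B4 = {1, 2, 3, 7, 10}  B5 = {1, 2, 3, 8, 10}  B6 = {1, 5, 7, 9, 10}
Tree: B1–B2, B1–B3, B3–B4, B4–B5, B1–B6

The largest bag has 5 vertices, giving width 4; this decomposition certifies tw(G) ≤ 4. For the lower bound, the 5 vertices {1, 2, 3, 8, 10} are pairwise adjacent, and any tree decomposition puts a clique entirely inside one bag — forcing width ≥ 4. Therefore the treewidth is 4.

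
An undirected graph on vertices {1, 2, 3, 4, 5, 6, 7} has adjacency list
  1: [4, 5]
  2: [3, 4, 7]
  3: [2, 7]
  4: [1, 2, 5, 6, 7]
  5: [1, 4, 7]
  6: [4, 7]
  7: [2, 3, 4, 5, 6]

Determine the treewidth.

A width-2 tree decomposition is:
Bags: B1 = {2, 4, 7}  B2 = {4, 5, 7}  B3 = {1, 4, 5}  B4 = {4, 6, 7}  B5 = {2, 3, 7}
Tree: B1–B2, B2–B3, B2–B4, B1–B5
Every bag has size at most 3, so the width is 3 − 1 = 2 and tw(G) ≤ 2. Conversely, {2, 3, 7} is a clique of size 3, and the vertices of any clique must share a bag in every tree decomposition; so some bag has ≥ 3 vertices and tw(G) ≥ 2. The upper and lower bounds meet at 2, so that is the treewidth.

2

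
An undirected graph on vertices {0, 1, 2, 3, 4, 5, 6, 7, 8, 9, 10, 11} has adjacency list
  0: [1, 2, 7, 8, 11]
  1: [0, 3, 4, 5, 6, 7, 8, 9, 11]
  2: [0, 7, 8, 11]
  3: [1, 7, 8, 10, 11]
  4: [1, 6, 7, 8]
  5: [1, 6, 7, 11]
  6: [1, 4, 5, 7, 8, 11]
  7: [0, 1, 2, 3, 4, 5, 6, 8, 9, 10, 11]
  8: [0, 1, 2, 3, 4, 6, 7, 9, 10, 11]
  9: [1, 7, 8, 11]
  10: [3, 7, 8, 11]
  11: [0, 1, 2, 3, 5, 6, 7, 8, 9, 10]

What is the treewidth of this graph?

4

A width-4 tree decomposition is:
Bags: B1 = {1, 6, 7, 8, 11}  B2 = {1, 7, 8, 9, 11}  B3 = {1, 3, 7, 8, 11}  B4 = {3, 7, 8, 10, 11}  B5 = {0, 1, 7, 8, 11}  B6 = {1, 5, 6, 7, 11}  B7 = {0, 2, 7, 8, 11}  B8 = {1, 4, 6, 7, 8}
Tree: B1–B2, B1–B3, B3–B4, B3–B5, B1–B6, B5–B7, B1–B8
Each bag holds 5 vertices, so the decomposition has width 4, which upper-bounds the treewidth. Conversely, {0, 1, 7, 8, 11} is a clique of size 5, and the vertices of any clique must share a bag in every tree decomposition; so some bag has ≥ 5 vertices and tw(G) ≥ 4. Hence tw(G) = 4 exactly.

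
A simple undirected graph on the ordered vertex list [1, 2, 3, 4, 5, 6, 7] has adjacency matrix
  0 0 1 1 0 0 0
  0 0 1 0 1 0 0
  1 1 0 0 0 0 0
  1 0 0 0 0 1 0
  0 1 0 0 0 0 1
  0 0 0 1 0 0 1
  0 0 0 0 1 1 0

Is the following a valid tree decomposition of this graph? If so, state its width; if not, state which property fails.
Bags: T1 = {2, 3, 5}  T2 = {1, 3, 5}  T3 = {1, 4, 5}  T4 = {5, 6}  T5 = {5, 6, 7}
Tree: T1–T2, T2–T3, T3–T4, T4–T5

A tree decomposition must satisfy three properties: every vertex lies in some bag; for every edge, both endpoints lie together in some bag; and for every vertex, the bags containing it form a connected subtree. Here edge (4,6) lies in no bag, so the decomposition is invalid.

No — edge (4,6) lies in no bag.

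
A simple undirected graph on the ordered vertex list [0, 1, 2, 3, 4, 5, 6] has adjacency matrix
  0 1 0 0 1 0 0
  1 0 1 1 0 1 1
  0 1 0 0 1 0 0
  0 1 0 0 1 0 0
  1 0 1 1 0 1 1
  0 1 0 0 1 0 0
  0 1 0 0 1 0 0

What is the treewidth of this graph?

A width-2 tree decomposition is:
Bags: B1 = {1, 4, 6}  B2 = {1, 3, 4}  B3 = {1, 2, 4}  B4 = {1, 4, 5}  B5 = {0, 1, 4}
Tree: B1–B2, B2–B3, B3–B4, B4–B5
The largest bag has 3 vertices, giving width 2; this decomposition certifies tw(G) ≤ 2. The edges 1–6–4–3–1 form a cycle, so G is not a tree and its treewidth is at least 2. Combining the bounds, tw(G) = 2.

2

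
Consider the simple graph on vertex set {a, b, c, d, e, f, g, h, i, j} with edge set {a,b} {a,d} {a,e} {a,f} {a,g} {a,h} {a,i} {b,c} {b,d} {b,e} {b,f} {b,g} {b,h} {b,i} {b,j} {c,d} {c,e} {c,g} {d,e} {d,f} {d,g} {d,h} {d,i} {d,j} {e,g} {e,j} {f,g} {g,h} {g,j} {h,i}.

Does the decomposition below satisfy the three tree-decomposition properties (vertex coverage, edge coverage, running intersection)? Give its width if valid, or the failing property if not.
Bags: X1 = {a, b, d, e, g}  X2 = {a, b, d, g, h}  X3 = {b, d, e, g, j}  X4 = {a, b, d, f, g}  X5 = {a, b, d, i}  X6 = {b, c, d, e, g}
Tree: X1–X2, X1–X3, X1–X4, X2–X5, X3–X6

A tree decomposition must satisfy three properties: every vertex lies in some bag; for every edge, both endpoints lie together in some bag; and for every vertex, the bags containing it form a connected subtree. Here edge (h,i) lies in no bag, so the decomposition is invalid.

No — edge (h,i) lies in no bag.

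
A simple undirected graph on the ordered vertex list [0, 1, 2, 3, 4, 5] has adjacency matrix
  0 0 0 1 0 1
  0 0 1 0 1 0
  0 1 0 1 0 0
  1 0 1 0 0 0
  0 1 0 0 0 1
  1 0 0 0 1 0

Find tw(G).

A width-2 tree decomposition is:
Bags: B1 = {1, 4, 5}  B2 = {1, 2, 5}  B3 = {2, 3, 5}  B4 = {0, 3, 5}
Tree: B1–B2, B2–B3, B3–B4
Every bag has size at most 3, so the width is 3 − 1 = 2 and tw(G) ≤ 2. The edges 5–4–1–2–3–0–5 form a cycle, so G is not a tree and its treewidth is at least 2. Hence tw(G) = 2 exactly.

2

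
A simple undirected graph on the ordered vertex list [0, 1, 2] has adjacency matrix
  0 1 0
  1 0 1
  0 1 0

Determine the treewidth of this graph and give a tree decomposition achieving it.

Treewidth 1.
One optimal decomposition is:
Bags: B1 = {1, 2}  B2 = {0, 1}
Tree: B1–B2

The largest bag has 2 vertices, giving width 1; this decomposition certifies tw(G) ≤ 1. Any graph with an edge has treewidth ≥ 1, and G has the edge 1–2. Combining the bounds, tw(G) = 1.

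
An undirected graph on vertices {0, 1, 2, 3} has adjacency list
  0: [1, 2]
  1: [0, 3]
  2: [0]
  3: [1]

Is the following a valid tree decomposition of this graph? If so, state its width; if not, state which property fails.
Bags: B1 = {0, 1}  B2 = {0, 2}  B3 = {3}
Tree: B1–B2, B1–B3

A tree decomposition must satisfy three properties: every vertex lies in some bag; for every edge, both endpoints lie together in some bag; and for every vertex, the bags containing it form a connected subtree. Here edge (1,3) lies in no bag, so the decomposition is invalid.

No — edge (1,3) lies in no bag.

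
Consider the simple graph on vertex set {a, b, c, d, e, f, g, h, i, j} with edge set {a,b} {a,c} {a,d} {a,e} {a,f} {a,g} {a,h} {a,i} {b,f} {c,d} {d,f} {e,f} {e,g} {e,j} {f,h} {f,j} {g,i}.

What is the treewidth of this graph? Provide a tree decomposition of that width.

Every bag has size at most 3, so the width is 3 − 1 = 2 and tw(G) ≤ 2. Conversely, {e, f, j} is a clique of size 3, and the vertices of any clique must share a bag in every tree decomposition; so some bag has ≥ 3 vertices and tw(G) ≥ 2. Therefore the treewidth is 2.

Treewidth 2.
Bags: B1 = {a, e, f}  B2 = {a, e, g}  B3 = {a, d, f}  B4 = {e, f, j}  B5 = {a, c, d}  B6 = {a, b, f}  B7 = {a, g, i}  B8 = {a, f, h}
Tree: B1–B2, B1–B3, B1–B4, B3–B5, B1–B6, B2–B7, B1–B8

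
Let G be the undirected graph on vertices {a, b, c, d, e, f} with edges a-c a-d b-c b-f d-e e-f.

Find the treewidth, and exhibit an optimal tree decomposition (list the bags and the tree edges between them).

The largest bag has 3 vertices, giving width 2; this decomposition certifies tw(G) ≤ 2. The edges b–f–e–d–a–c–b form a cycle, so G is not a tree and its treewidth is at least 2. The upper and lower bounds meet at 2, so that is the treewidth.

Treewidth 2.
One optimal decomposition is:
Bags: B1 = {b, e, f}  B2 = {b, d, e}  B3 = {a, b, d}  B4 = {a, b, c}
Tree: B1–B2, B2–B3, B3–B4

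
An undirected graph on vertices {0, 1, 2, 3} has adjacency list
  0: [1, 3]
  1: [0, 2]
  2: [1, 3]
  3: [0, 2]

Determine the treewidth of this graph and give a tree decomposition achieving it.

Treewidth 2.
One optimal decomposition is:
Bags: B1 = {0, 1, 3}  B2 = {1, 2, 3}
Tree: B1–B2

Each bag holds 3 vertices, so the decomposition has width 2, which upper-bounds the treewidth. Since 3–0–1–2–3 is a cycle in G, G is not acyclic. Forests are exactly the graphs of treewidth ≤ 1, so tw(G) ≥ 2. Therefore the treewidth is 2.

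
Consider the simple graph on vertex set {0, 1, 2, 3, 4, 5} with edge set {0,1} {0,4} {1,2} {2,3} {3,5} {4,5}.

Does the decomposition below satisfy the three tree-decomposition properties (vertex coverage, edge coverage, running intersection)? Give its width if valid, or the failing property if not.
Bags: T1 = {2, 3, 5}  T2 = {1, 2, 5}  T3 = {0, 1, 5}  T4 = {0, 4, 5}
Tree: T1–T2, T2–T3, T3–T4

Yes; width 2.

Checking the three conditions: (i) the bags cover all of {0, 1, 2, 3, 4, 5}; (ii) for each edge, some bag contains both endpoints; (iii) the bags containing any fixed vertex form a subtree. All hold, so the decomposition is valid with width 3 − 1 = 2.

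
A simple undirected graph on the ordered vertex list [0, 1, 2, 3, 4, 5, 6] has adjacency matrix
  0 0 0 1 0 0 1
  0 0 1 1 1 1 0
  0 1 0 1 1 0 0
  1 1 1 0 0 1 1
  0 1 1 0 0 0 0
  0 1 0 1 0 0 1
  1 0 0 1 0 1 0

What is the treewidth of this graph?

A width-2 tree decomposition is:
Bags: B1 = {1, 2, 3}  B2 = {1, 3, 5}  B3 = {3, 5, 6}  B4 = {0, 3, 6}  B5 = {1, 2, 4}
Tree: B1–B2, B2–B3, B3–B4, B1–B5
Each bag holds 3 vertices, so the decomposition has width 2, which upper-bounds the treewidth. For the lower bound, the 3 vertices {0, 3, 6} are pairwise adjacent, and any tree decomposition puts a clique entirely inside one bag — forcing width ≥ 2. Therefore the treewidth is 2.

2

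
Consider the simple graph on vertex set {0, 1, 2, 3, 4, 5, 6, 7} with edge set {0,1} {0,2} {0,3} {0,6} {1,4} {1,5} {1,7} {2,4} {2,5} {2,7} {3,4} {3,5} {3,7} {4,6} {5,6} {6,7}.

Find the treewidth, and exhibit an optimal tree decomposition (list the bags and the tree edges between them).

Every bag has size at most 5, so the width is 5 − 1 = 4 and tw(G) ≤ 4. For the lower bound: the 5 vertex sets {0,2}, {1,7}, {5,6}, {4}, {3} are disjoint, each induces a connected subgraph, and every pair is joined by at least one edge of G. Contracting each set to a single vertex therefore yields K_{5} as a minor, and since treewidth is minor-monotone, tw(G) ≥ tw(K_{5}) = 4. Therefore the treewidth is 4.

Treewidth 4.
One such decomposition:
Bags: B1 = {0, 2, 4, 5, 7}  B2 = {0, 1, 4, 5, 7}  B3 = {0, 4, 5, 6, 7}  B4 = {0, 3, 4, 5, 7}
Tree: B1–B2, B2–B3, B3–B4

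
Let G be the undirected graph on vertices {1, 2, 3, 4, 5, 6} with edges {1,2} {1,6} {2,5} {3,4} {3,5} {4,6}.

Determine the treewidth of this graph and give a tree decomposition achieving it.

Treewidth 2.
One optimal decomposition is:
Bags: B1 = {1, 2, 5}  B2 = {1, 5, 6}  B3 = {4, 5, 6}  B4 = {3, 4, 5}
Tree: B1–B2, B2–B3, B3–B4

Each bag holds 3 vertices, so the decomposition has width 2, which upper-bounds the treewidth. Since 5–2–1–6–4–3–5 is a cycle in G, G is not acyclic. Forests are exactly the graphs of treewidth ≤ 1, so tw(G) ≥ 2. Combining the bounds, tw(G) = 2.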